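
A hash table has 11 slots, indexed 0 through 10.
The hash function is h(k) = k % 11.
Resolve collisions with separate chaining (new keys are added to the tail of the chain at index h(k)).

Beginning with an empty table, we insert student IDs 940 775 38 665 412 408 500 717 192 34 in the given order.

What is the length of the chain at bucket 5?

7

Insert 940: h=5, bucket 5 empty -> new chain.
Insert 775: h=5, bucket 5 nonempty -> append to chain.
Insert 38: h=5, bucket 5 nonempty -> append to chain.
Insert 665: h=5, bucket 5 nonempty -> append to chain.
Insert 412: h=5, bucket 5 nonempty -> append to chain.
Insert 408: h=1, bucket 1 empty -> new chain.
Insert 500: h=5, bucket 5 nonempty -> append to chain.
Insert 717: h=2, bucket 2 empty -> new chain.
Insert 192: h=5, bucket 5 nonempty -> append to chain.
Insert 34: h=1, bucket 1 nonempty -> append to chain.
Final buckets:
0: .
1: 408 -> 34
2: 717
3: .
4: .
5: 940 -> 775 -> 38 -> 665 -> 412 -> 500 -> 192
6: .
7: .
8: .
9: .
10: .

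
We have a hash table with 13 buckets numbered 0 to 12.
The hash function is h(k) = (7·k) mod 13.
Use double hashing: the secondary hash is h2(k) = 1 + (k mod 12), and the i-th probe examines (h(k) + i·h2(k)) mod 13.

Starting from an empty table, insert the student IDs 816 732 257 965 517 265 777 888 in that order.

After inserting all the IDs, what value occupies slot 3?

888

816 hashes to 5; slot 5 is free → place at 5.
732 hashes to 2; slot 2 is free → place at 2.
257 hashes to 5, h2=6; 5 taken → place at 11.
965 hashes to 8; slot 8 is free → place at 8.
517 hashes to 5, h2=2; 5 taken → place at 7.
265 hashes to 9; slot 9 is free → place at 9.
777 hashes to 5, h2=10; 5,2 taken → place at 12.
888 hashes to 2, h2=1; 2 taken → place at 3.
Table: [—, —, 732, 888, —, 816, —, 517, 965, 265, —, 257, 777]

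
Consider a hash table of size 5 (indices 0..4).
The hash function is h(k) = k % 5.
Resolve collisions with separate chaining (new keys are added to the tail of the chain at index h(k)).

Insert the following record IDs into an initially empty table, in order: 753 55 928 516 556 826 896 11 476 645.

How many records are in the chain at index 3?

Insert 753: h=3, bucket 3 empty -> new chain.
Insert 55: h=0, bucket 0 empty -> new chain.
Insert 928: h=3, bucket 3 nonempty -> append to chain.
Insert 516: h=1, bucket 1 empty -> new chain.
Insert 556: h=1, bucket 1 nonempty -> append to chain.
Insert 826: h=1, bucket 1 nonempty -> append to chain.
Insert 896: h=1, bucket 1 nonempty -> append to chain.
Insert 11: h=1, bucket 1 nonempty -> append to chain.
Insert 476: h=1, bucket 1 nonempty -> append to chain.
Insert 645: h=0, bucket 0 nonempty -> append to chain.
Final buckets:
0: 55 -> 645
1: 516 -> 556 -> 826 -> 896 -> 11 -> 476
2: ∅
3: 753 -> 928
4: ∅

2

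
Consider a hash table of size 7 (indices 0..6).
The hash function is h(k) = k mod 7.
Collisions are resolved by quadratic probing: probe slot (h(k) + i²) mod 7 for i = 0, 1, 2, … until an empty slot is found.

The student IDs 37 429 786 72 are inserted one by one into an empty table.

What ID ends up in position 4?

72

37 hashes to 2; slot 2 is free => place at 2.
429 hashes to 2; 2 taken => place at 3.
786 hashes to 2; 2,3 taken => place at 6.
72 hashes to 2; 2,3,6 taken => place at 4.
Table: [., ., 37, 429, 72, ., 786]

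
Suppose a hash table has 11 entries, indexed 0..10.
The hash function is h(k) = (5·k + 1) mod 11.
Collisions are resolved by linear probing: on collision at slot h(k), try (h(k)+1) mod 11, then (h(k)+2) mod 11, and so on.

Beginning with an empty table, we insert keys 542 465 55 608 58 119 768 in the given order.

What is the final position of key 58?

8

Insert 542: h=5, slot 5 empty -> index 5.
Insert 465: h=5, slot 5 occupied -> index 6.
Insert 55: h=1, slot 1 empty -> index 1.
Insert 608: h=5, slots 5,6 occupied -> index 7.
Insert 58: h=5, slots 5,6,7 occupied -> index 8.
Insert 119: h=2, slot 2 empty -> index 2.
Insert 768: h=2, slot 2 occupied -> index 3.
Table: [∅, 55, 119, 768, ∅, 542, 465, 608, 58, ∅, ∅]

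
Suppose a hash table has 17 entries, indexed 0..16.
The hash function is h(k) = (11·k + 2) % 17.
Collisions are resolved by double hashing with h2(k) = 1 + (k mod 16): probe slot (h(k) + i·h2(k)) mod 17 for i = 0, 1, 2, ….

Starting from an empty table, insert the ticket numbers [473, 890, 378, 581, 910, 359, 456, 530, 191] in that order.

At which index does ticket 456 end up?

473: h=3 → slot 3
890: h=0 → slot 0
378: h=12 → slot 12
581: h=1 → slot 1
910: h=16 → slot 16
359: h=7 → slot 7
456: h=3, h2=9, probe 3,12,4 → slot 4
530: h=1, h2=3, probe 1,4,7,10 → slot 10
191: h=12, h2=16, probe 12,11 → slot 11
Table: [890, 581, ., 473, 456, ., ., 359, ., ., 530, 191, 378, ., ., ., 910]

4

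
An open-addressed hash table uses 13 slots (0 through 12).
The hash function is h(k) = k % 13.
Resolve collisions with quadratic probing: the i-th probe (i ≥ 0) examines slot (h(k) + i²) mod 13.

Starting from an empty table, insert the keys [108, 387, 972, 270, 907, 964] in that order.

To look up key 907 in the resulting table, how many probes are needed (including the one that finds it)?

4

108 hashes to 4; slot 4 is free -> place at 4.
387 hashes to 10; slot 10 is free -> place at 10.
972 hashes to 10; 10 taken -> place at 11.
270 hashes to 10; 10,11 taken -> place at 1.
907 hashes to 10; 10,11,1 taken -> place at 6.
964 hashes to 2; slot 2 is free -> place at 2.
Table: [—, 270, 964, —, 108, —, 907, —, —, —, 387, 972, —]
Lookup 907: h=10, probe 10,11,1,6 → found at 6.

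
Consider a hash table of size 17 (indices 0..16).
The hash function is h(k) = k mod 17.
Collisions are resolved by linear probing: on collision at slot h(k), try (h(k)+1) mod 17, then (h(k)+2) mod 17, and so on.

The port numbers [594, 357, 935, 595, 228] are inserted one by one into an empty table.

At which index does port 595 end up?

Insert 594: h=16, slot 16 empty -> index 16.
Insert 357: h=0, slot 0 empty -> index 0.
Insert 935: h=0, slot 0 occupied -> index 1.
Insert 595: h=0, slots 0,1 occupied -> index 2.
Insert 228: h=7, slot 7 empty -> index 7.
Table: [357, 935, 595, —, —, —, —, 228, —, —, —, —, —, —, —, —, 594]

2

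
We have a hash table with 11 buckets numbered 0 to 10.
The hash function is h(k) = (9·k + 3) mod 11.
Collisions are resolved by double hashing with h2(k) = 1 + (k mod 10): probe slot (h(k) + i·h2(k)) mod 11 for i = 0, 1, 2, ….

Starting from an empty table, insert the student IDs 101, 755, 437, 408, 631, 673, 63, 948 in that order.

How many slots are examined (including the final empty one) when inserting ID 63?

101: h=10 → slot 10
755: h=0 → slot 0
437: h=9 → slot 9
408: h=1 → slot 1
631: h=6 → slot 6
673: h=10, h2=4, probe 10,3 → slot 3
63: h=9, h2=4, probe 9,2 → slot 2
948: h=10, h2=9, probe 10,8 → slot 8
Table: [755, 408, 63, 673, ∅, ∅, 631, ∅, 948, 437, 101]

2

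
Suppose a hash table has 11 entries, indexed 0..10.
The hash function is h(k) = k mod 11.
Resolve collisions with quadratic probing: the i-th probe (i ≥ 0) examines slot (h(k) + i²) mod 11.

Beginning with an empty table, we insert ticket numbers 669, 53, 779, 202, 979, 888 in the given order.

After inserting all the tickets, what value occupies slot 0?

669: h=9 → slot 9
53: h=9, probe 9,10 → slot 10
779: h=9, probe 9,10,2 → slot 2
202: h=4 → slot 4
979: h=0 → slot 0
888: h=8 → slot 8
Table: [979, _, 779, _, 202, _, _, _, 888, 669, 53]

979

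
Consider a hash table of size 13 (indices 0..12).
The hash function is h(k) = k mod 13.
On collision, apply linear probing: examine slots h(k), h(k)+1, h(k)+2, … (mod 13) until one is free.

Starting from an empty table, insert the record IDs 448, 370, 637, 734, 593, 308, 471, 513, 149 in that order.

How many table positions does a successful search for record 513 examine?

Insert 448: h=6, slot 6 empty => index 6.
Insert 370: h=6, slot 6 occupied => index 7.
Insert 637: h=0, slot 0 empty => index 0.
Insert 734: h=6, slots 6,7 occupied => index 8.
Insert 593: h=8, slot 8 occupied => index 9.
Insert 308: h=9, slot 9 occupied => index 10.
Insert 471: h=3, slot 3 empty => index 3.
Insert 513: h=6, slots 6,7,8,9,10 occupied => index 11.
Insert 149: h=6, slots 6,7,8,9,10,11 occupied => index 12.
Table: [637, _, _, 471, _, _, 448, 370, 734, 593, 308, 513, 149]
Lookup 513: h=6, probe 6,7,8,9,10,11 → found at 11.

6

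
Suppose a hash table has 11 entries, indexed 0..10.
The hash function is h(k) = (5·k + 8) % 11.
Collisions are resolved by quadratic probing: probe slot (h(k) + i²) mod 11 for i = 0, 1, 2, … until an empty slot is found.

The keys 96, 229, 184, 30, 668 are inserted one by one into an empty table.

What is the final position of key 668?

2

96 hashes to 4; slot 4 is free => place at 4.
229 hashes to 9; slot 9 is free => place at 9.
184 hashes to 4; 4 taken => place at 5.
30 hashes to 4; 4,5 taken => place at 8.
668 hashes to 4; 4,5,8 taken => place at 2.
Table: [∅, ∅, 668, ∅, 96, 184, ∅, ∅, 30, 229, ∅]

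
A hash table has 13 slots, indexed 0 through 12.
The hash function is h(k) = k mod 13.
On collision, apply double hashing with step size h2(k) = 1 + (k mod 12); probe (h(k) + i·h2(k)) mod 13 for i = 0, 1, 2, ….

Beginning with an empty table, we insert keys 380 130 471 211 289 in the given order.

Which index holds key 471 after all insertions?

380: h=3 => slot 3
130: h=0 => slot 0
471: h=3, h2=4, probe 3,7 => slot 7
211: h=3, h2=8, probe 3,11 => slot 11
289: h=3, h2=2, probe 3,5 => slot 5
Table: [130, —, —, 380, —, 289, —, 471, —, —, —, 211, —]

7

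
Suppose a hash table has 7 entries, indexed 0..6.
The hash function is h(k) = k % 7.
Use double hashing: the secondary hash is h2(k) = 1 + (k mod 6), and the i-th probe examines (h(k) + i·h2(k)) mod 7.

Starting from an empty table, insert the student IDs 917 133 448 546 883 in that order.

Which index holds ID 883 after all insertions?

Insert 917: h=0, slot 0 empty → index 0.
Insert 133: h=0, h2=2, slot 0 occupied → index 2.
Insert 448: h=0, h2=5, slot 0 occupied → index 5.
Insert 546: h=0, h2=1, slot 0 occupied → index 1.
Insert 883: h=1, h2=2, slot 1 occupied → index 3.
Table: [917, 546, 133, 883, -, 448, -]

3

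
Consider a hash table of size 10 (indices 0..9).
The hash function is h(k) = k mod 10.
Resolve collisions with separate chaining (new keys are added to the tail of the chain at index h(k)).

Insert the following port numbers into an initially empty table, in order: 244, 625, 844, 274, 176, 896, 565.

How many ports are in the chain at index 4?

3

Insert 244: h=4, bucket 4 empty -> new chain.
Insert 625: h=5, bucket 5 empty -> new chain.
Insert 844: h=4, bucket 4 nonempty -> append to chain.
Insert 274: h=4, bucket 4 nonempty -> append to chain.
Insert 176: h=6, bucket 6 empty -> new chain.
Insert 896: h=6, bucket 6 nonempty -> append to chain.
Insert 565: h=5, bucket 5 nonempty -> append to chain.
Final buckets:
0: _
1: _
2: _
3: _
4: 244 -> 844 -> 274
5: 625 -> 565
6: 176 -> 896
7: _
8: _
9: _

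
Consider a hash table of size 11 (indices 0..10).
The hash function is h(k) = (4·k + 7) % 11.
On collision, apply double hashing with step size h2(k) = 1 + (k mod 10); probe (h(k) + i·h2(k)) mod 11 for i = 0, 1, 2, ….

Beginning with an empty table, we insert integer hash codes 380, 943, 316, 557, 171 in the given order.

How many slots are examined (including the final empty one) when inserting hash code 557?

380 hashes to 9; slot 9 is free => place at 9.
943 hashes to 6; slot 6 is free => place at 6.
316 hashes to 6, h2=7; 6 taken => place at 2.
557 hashes to 2, h2=8; 2 taken => place at 10.
171 hashes to 9, h2=2; 9 taken => place at 0.
Table: [171, -, 316, -, -, -, 943, -, -, 380, 557]

2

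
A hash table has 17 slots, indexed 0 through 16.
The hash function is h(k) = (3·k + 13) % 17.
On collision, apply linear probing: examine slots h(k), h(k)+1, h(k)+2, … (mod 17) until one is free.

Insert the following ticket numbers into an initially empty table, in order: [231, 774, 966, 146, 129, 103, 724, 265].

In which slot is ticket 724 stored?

Insert 231: h=9, slot 9 empty => index 9.
Insert 774: h=6, slot 6 empty => index 6.
Insert 966: h=4, slot 4 empty => index 4.
Insert 146: h=9, slot 9 occupied => index 10.
Insert 129: h=9, slots 9,10 occupied => index 11.
Insert 103: h=16, slot 16 empty => index 16.
Insert 724: h=9, slots 9,10,11 occupied => index 12.
Insert 265: h=9, slots 9,10,11,12 occupied => index 13.
Table: [_, _, _, _, 966, _, 774, _, _, 231, 146, 129, 724, 265, _, _, 103]

12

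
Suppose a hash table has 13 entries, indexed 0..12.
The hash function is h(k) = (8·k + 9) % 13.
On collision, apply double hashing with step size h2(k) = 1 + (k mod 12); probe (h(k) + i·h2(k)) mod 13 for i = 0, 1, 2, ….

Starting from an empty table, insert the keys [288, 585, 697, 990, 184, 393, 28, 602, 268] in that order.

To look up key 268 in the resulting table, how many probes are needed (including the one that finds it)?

288 hashes to 12; slot 12 is free → place at 12.
585 hashes to 9; slot 9 is free → place at 9.
697 hashes to 8; slot 8 is free → place at 8.
990 hashes to 12, h2=7; 12 taken → place at 6.
184 hashes to 12, h2=5; 12 taken → place at 4.
393 hashes to 7; slot 7 is free → place at 7.
28 hashes to 12, h2=5; 12,4,9 taken → place at 1.
602 hashes to 2; slot 2 is free → place at 2.
268 hashes to 8, h2=5; 8 taken → place at 0.
Table: [268, 28, 602, ., 184, ., 990, 393, 697, 585, ., ., 288]
Lookup 268: h=8, h2=5, probe 8,0 → found at 0.

2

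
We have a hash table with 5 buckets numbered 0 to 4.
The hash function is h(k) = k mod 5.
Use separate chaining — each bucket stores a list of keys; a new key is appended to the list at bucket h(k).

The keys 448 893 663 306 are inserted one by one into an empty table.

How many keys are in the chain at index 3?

3

Insert 448: h=3, bucket 3 empty → new chain.
Insert 893: h=3, bucket 3 nonempty → append to chain.
Insert 663: h=3, bucket 3 nonempty → append to chain.
Insert 306: h=1, bucket 1 empty → new chain.
Final buckets:
0: —
1: 306
2: —
3: 448 -> 893 -> 663
4: —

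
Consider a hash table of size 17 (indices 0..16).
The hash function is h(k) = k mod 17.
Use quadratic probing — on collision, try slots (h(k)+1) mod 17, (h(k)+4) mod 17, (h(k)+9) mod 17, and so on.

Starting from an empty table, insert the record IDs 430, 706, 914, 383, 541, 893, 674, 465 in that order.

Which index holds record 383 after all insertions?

10

430: h=5 => slot 5
706: h=9 => slot 9
914: h=13 => slot 13
383: h=9, probe 9,10 => slot 10
541: h=14 => slot 14
893: h=9, probe 9,10,13,1 => slot 1
674: h=11 => slot 11
465: h=6 => slot 6
Table: [_, 893, _, _, _, 430, 465, _, _, 706, 383, 674, _, 914, 541, _, _]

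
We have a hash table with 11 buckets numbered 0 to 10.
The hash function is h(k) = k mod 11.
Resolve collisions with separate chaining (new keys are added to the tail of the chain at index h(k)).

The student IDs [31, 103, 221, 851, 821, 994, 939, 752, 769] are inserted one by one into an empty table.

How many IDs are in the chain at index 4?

31 → bucket 9
103 → bucket 4
221 → bucket 1
851 → bucket 4 (collision)
821 → bucket 7
994 → bucket 4 (collision)
939 → bucket 4 (collision)
752 → bucket 4 (collision)
769 → bucket 10
Final buckets:
0: —
1: 221
2: —
3: —
4: 103 -> 851 -> 994 -> 939 -> 752
5: —
6: —
7: 821
8: —
9: 31
10: 769

5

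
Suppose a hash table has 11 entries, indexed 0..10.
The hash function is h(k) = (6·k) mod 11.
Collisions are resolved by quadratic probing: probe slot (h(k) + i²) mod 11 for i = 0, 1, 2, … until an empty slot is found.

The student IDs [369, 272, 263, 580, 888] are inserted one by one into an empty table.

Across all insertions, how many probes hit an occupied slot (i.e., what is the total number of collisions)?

369: h=3 -> slot 3
272: h=4 -> slot 4
263: h=5 -> slot 5
580: h=4, probe 4,5,8 -> slot 8
888: h=4, probe 4,5,8,2 -> slot 2
Table: [_, _, 888, 369, 272, 263, _, _, 580, _, _]

5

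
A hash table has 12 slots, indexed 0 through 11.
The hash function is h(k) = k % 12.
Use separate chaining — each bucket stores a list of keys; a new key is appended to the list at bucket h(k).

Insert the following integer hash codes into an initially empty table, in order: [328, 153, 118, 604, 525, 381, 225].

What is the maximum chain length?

328 → bucket 4
153 → bucket 9
118 → bucket 10
604 → bucket 4 (collision)
525 → bucket 9 (collision)
381 → bucket 9 (collision)
225 → bucket 9 (collision)
Final buckets:
0: .
1: .
2: .
3: .
4: 328 -> 604
5: .
6: .
7: .
8: .
9: 153 -> 525 -> 381 -> 225
10: 118
11: .

4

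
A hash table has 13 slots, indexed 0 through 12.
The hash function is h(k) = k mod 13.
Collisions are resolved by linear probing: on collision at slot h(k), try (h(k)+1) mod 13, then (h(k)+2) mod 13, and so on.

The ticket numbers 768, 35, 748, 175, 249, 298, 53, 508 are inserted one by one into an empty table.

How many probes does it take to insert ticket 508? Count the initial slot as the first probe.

768 hashes to 1; slot 1 is free -> place at 1.
35 hashes to 9; slot 9 is free -> place at 9.
748 hashes to 7; slot 7 is free -> place at 7.
175 hashes to 6; slot 6 is free -> place at 6.
249 hashes to 2; slot 2 is free -> place at 2.
298 hashes to 12; slot 12 is free -> place at 12.
53 hashes to 1; 1,2 taken -> place at 3.
508 hashes to 1; 1,2,3 taken -> place at 4.
Table: [-, 768, 249, 53, 508, -, 175, 748, -, 35, -, -, 298]

4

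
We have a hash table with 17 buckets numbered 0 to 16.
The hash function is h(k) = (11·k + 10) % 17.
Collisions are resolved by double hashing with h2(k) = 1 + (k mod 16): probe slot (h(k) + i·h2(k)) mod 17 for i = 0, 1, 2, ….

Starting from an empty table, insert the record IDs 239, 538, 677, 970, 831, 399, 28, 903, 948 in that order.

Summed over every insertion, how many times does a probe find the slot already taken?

239: h=4 => slot 4
538: h=12 => slot 12
677: h=11 => slot 11
970: h=4, h2=11, probe 4,15 => slot 15
831: h=5 => slot 5
399: h=13 => slot 13
28: h=12, h2=13, probe 12,8 => slot 8
903: h=15, h2=8, probe 15,6 => slot 6
948: h=0 => slot 0
Table: [948, _, _, _, 239, 831, 903, _, 28, _, _, 677, 538, 399, _, 970, _]

3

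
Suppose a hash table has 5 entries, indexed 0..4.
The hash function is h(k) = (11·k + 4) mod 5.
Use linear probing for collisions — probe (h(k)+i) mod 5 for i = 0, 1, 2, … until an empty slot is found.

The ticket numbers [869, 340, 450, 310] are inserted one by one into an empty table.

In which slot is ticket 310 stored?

Insert 869: h=3, slot 3 empty → index 3.
Insert 340: h=4, slot 4 empty → index 4.
Insert 450: h=4, slot 4 occupied → index 0.
Insert 310: h=4, slots 4,0 occupied → index 1.
Table: [450, 310, ., 869, 340]

1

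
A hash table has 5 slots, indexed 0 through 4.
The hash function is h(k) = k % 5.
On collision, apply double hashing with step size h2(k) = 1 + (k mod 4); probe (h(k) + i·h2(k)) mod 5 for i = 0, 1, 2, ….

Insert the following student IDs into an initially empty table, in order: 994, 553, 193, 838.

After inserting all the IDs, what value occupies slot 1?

994 hashes to 4; slot 4 is free -> place at 4.
553 hashes to 3; slot 3 is free -> place at 3.
193 hashes to 3, h2=2; 3 taken -> place at 0.
838 hashes to 3, h2=3; 3 taken -> place at 1.
Table: [193, 838, _, 553, 994]

838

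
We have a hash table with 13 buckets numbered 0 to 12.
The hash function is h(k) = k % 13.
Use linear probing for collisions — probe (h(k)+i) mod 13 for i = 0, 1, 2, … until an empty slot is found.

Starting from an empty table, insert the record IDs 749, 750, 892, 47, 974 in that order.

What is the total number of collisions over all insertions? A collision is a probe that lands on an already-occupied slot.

5

749 hashes to 8; slot 8 is free → place at 8.
750 hashes to 9; slot 9 is free → place at 9.
892 hashes to 8; 8,9 taken → place at 10.
47 hashes to 8; 8,9,10 taken → place at 11.
974 hashes to 12; slot 12 is free → place at 12.
Table: [—, —, —, —, —, —, —, —, 749, 750, 892, 47, 974]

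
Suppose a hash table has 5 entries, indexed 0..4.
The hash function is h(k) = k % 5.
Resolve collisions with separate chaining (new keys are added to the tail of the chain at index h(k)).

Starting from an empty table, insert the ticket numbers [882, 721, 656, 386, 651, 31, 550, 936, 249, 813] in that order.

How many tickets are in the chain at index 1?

6

Insert 882: h=2, bucket 2 empty -> new chain.
Insert 721: h=1, bucket 1 empty -> new chain.
Insert 656: h=1, bucket 1 nonempty -> append to chain.
Insert 386: h=1, bucket 1 nonempty -> append to chain.
Insert 651: h=1, bucket 1 nonempty -> append to chain.
Insert 31: h=1, bucket 1 nonempty -> append to chain.
Insert 550: h=0, bucket 0 empty -> new chain.
Insert 936: h=1, bucket 1 nonempty -> append to chain.
Insert 249: h=4, bucket 4 empty -> new chain.
Insert 813: h=3, bucket 3 empty -> new chain.
Final buckets:
0: 550
1: 721 -> 656 -> 386 -> 651 -> 31 -> 936
2: 882
3: 813
4: 249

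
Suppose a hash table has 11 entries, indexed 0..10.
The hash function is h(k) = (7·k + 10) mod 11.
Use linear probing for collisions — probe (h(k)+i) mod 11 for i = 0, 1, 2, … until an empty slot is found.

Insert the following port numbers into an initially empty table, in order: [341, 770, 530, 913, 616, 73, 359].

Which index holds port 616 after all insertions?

3

Insert 341: h=10, slot 10 empty → index 10.
Insert 770: h=10, slot 10 occupied → index 0.
Insert 530: h=2, slot 2 empty → index 2.
Insert 913: h=10, slots 10,0 occupied → index 1.
Insert 616: h=10, slots 10,0,1,2 occupied → index 3.
Insert 73: h=4, slot 4 empty → index 4.
Insert 359: h=4, slot 4 occupied → index 5.
Table: [770, 913, 530, 616, 73, 359, _, _, _, _, 341]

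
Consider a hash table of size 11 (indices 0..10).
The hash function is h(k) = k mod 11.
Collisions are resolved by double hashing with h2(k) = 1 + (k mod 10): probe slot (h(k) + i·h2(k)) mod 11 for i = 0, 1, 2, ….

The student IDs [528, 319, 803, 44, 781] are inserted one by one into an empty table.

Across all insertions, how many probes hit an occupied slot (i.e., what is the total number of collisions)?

4

528 hashes to 0; slot 0 is free -> place at 0.
319 hashes to 0, h2=10; 0 taken -> place at 10.
803 hashes to 0, h2=4; 0 taken -> place at 4.
44 hashes to 0, h2=5; 0 taken -> place at 5.
781 hashes to 0, h2=2; 0 taken -> place at 2.
Table: [528, _, 781, _, 803, 44, _, _, _, _, 319]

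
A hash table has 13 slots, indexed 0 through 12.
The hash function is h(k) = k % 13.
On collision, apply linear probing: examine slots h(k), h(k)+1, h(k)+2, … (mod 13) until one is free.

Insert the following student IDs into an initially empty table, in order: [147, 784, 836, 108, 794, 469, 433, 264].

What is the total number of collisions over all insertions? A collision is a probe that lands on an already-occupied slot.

Insert 147: h=4, slot 4 empty → index 4.
Insert 784: h=4, slot 4 occupied → index 5.
Insert 836: h=4, slots 4,5 occupied → index 6.
Insert 108: h=4, slots 4,5,6 occupied → index 7.
Insert 794: h=1, slot 1 empty → index 1.
Insert 469: h=1, slot 1 occupied → index 2.
Insert 433: h=4, slots 4,5,6,7 occupied → index 8.
Insert 264: h=4, slots 4,5,6,7,8 occupied → index 9.
Table: [—, 794, 469, —, 147, 784, 836, 108, 433, 264, —, —, —]

16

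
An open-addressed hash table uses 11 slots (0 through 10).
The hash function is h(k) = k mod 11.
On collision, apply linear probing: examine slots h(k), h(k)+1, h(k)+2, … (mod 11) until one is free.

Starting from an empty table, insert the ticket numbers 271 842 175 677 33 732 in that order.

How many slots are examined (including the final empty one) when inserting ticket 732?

4

271: h=7 → slot 7
842: h=6 → slot 6
175: h=10 → slot 10
677: h=6, probe 6,7,8 → slot 8
33: h=0 → slot 0
732: h=6, probe 6,7,8,9 → slot 9
Table: [33, ., ., ., ., ., 842, 271, 677, 732, 175]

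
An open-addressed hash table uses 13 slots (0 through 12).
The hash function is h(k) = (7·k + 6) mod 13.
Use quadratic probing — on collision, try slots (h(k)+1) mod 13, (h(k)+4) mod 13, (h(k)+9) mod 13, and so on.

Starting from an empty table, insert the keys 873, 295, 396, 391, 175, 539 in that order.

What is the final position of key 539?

5

873 hashes to 7; slot 7 is free => place at 7.
295 hashes to 4; slot 4 is free => place at 4.
396 hashes to 9; slot 9 is free => place at 9.
391 hashes to 0; slot 0 is free => place at 0.
175 hashes to 9; 9 taken => place at 10.
539 hashes to 9; 9,10,0 taken => place at 5.
Table: [391, ., ., ., 295, 539, ., 873, ., 396, 175, ., .]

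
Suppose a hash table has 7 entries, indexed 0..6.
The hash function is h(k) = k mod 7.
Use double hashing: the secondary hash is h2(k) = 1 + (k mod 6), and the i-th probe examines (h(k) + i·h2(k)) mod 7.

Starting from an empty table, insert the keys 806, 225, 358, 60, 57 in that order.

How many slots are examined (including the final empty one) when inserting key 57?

806 hashes to 1; slot 1 is free → place at 1.
225 hashes to 1, h2=4; 1 taken → place at 5.
358 hashes to 1, h2=5; 1 taken → place at 6.
60 hashes to 4; slot 4 is free → place at 4.
57 hashes to 1, h2=4; 1,5 taken → place at 2.
Table: [—, 806, 57, —, 60, 225, 358]

3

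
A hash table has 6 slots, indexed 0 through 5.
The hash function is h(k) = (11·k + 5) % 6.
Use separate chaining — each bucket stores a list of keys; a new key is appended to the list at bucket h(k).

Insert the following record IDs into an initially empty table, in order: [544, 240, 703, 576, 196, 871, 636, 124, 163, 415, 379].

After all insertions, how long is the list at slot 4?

5

Insert 544: h=1, bucket 1 empty -> new chain.
Insert 240: h=5, bucket 5 empty -> new chain.
Insert 703: h=4, bucket 4 empty -> new chain.
Insert 576: h=5, bucket 5 nonempty -> append to chain.
Insert 196: h=1, bucket 1 nonempty -> append to chain.
Insert 871: h=4, bucket 4 nonempty -> append to chain.
Insert 636: h=5, bucket 5 nonempty -> append to chain.
Insert 124: h=1, bucket 1 nonempty -> append to chain.
Insert 163: h=4, bucket 4 nonempty -> append to chain.
Insert 415: h=4, bucket 4 nonempty -> append to chain.
Insert 379: h=4, bucket 4 nonempty -> append to chain.
Final buckets:
0: -
1: 544 -> 196 -> 124
2: -
3: -
4: 703 -> 871 -> 163 -> 415 -> 379
5: 240 -> 576 -> 636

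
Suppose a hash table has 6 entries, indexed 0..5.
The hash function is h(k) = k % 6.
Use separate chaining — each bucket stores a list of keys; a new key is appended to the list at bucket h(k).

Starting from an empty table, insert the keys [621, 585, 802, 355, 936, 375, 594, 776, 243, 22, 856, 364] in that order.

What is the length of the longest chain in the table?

4

Insert 621: h=3, bucket 3 empty -> new chain.
Insert 585: h=3, bucket 3 nonempty -> append to chain.
Insert 802: h=4, bucket 4 empty -> new chain.
Insert 355: h=1, bucket 1 empty -> new chain.
Insert 936: h=0, bucket 0 empty -> new chain.
Insert 375: h=3, bucket 3 nonempty -> append to chain.
Insert 594: h=0, bucket 0 nonempty -> append to chain.
Insert 776: h=2, bucket 2 empty -> new chain.
Insert 243: h=3, bucket 3 nonempty -> append to chain.
Insert 22: h=4, bucket 4 nonempty -> append to chain.
Insert 856: h=4, bucket 4 nonempty -> append to chain.
Insert 364: h=4, bucket 4 nonempty -> append to chain.
Final buckets:
0: 936 -> 594
1: 355
2: 776
3: 621 -> 585 -> 375 -> 243
4: 802 -> 22 -> 856 -> 364
5: —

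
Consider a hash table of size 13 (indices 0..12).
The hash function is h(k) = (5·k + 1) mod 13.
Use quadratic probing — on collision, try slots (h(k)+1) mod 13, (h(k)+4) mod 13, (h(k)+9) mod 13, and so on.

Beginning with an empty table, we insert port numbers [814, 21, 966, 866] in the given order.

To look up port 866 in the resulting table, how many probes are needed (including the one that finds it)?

3

814 hashes to 2; slot 2 is free -> place at 2.
21 hashes to 2; 2 taken -> place at 3.
966 hashes to 8; slot 8 is free -> place at 8.
866 hashes to 2; 2,3 taken -> place at 6.
Table: [—, —, 814, 21, —, —, 866, —, 966, —, —, —, —]
Lookup 866: h=2, probe 2,3,6 → found at 6.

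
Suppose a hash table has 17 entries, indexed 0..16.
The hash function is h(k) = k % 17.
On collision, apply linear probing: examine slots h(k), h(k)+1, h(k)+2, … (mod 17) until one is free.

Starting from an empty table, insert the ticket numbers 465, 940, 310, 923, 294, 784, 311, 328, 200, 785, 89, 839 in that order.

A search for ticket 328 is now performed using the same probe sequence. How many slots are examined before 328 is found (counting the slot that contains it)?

6

Insert 465: h=6, slot 6 empty -> index 6.
Insert 940: h=5, slot 5 empty -> index 5.
Insert 310: h=4, slot 4 empty -> index 4.
Insert 923: h=5, slots 5,6 occupied -> index 7.
Insert 294: h=5, slots 5,6,7 occupied -> index 8.
Insert 784: h=2, slot 2 empty -> index 2.
Insert 311: h=5, slots 5,6,7,8 occupied -> index 9.
Insert 328: h=5, slots 5,6,7,8,9 occupied -> index 10.
Insert 200: h=13, slot 13 empty -> index 13.
Insert 785: h=3, slot 3 empty -> index 3.
Insert 89: h=4, slots 4,5,6,7,8,9,10 occupied -> index 11.
Insert 839: h=6, slots 6,7,8,9,10,11 occupied -> index 12.
Table: [-, -, 784, 785, 310, 940, 465, 923, 294, 311, 328, 89, 839, 200, -, -, -]
Lookup 328: h=5, probe 5,6,7,8,9,10 → found at 10.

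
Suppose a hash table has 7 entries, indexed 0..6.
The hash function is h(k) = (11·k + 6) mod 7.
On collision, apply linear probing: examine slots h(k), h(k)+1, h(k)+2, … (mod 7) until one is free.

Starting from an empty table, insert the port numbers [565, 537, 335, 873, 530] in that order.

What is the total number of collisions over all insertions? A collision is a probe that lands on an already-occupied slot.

6

565: h=5 → slot 5
537: h=5, probe 5,6 → slot 6
335: h=2 → slot 2
873: h=5, probe 5,6,0 → slot 0
530: h=5, probe 5,6,0,1 → slot 1
Table: [873, 530, 335, —, —, 565, 537]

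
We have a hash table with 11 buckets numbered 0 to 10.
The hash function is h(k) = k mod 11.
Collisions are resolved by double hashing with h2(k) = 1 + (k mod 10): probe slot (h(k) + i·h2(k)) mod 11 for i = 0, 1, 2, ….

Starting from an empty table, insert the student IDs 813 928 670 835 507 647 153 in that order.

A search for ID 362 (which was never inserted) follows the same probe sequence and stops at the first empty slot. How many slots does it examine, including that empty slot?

2

813 hashes to 10; slot 10 is free => place at 10.
928 hashes to 4; slot 4 is free => place at 4.
670 hashes to 10, h2=1; 10 taken => place at 0.
835 hashes to 10, h2=6; 10 taken => place at 5.
507 hashes to 1; slot 1 is free => place at 1.
647 hashes to 9; slot 9 is free => place at 9.
153 hashes to 10, h2=4; 10 taken => place at 3.
Table: [670, 507, _, 153, 928, 835, _, _, _, 647, 813]
Lookup 362: h=10, h2=3, probe 10,2 → slot 2 empty, not found.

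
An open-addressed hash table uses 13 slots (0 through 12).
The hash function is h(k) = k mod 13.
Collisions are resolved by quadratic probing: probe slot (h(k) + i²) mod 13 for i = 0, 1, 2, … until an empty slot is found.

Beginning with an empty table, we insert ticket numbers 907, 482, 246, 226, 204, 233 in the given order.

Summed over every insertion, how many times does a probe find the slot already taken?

1

907: h=10 => slot 10
482: h=1 => slot 1
246: h=12 => slot 12
226: h=5 => slot 5
204: h=9 => slot 9
233: h=12, probe 12,0 => slot 0
Table: [233, 482, -, -, -, 226, -, -, -, 204, 907, -, 246]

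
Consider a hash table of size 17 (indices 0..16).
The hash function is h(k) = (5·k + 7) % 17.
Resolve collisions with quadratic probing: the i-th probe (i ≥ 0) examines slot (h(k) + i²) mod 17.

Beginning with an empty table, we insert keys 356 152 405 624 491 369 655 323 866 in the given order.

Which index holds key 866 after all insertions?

6

Insert 356: h=2, slot 2 empty => index 2.
Insert 152: h=2, slot 2 occupied => index 3.
Insert 405: h=9, slot 9 empty => index 9.
Insert 624: h=16, slot 16 empty => index 16.
Insert 491: h=14, slot 14 empty => index 14.
Insert 369: h=16, slot 16 occupied => index 0.
Insert 655: h=1, slot 1 empty => index 1.
Insert 323: h=7, slot 7 empty => index 7.
Insert 866: h=2, slots 2,3 occupied => index 6.
Table: [369, 655, 356, 152, -, -, 866, 323, -, 405, -, -, -, -, 491, -, 624]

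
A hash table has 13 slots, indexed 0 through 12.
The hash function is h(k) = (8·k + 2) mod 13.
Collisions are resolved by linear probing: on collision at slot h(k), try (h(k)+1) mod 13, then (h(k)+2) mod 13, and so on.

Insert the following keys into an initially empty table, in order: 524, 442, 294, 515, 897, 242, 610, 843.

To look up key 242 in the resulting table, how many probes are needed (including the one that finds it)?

524: h=8 => slot 8
442: h=2 => slot 2
294: h=1 => slot 1
515: h=1, probe 1,2,3 => slot 3
897: h=2, probe 2,3,4 => slot 4
242: h=1, probe 1,2,3,4,5 => slot 5
610: h=7 => slot 7
843: h=12 => slot 12
Table: [., 294, 442, 515, 897, 242, ., 610, 524, ., ., ., 843]
Lookup 242: h=1, probe 1,2,3,4,5 → found at 5.

5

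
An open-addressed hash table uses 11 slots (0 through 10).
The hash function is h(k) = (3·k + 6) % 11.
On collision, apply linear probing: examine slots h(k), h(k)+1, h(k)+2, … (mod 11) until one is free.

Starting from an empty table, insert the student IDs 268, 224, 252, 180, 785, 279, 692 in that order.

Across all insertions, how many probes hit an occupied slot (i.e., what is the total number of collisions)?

268: h=7 => slot 7
224: h=7, probe 7,8 => slot 8
252: h=3 => slot 3
180: h=7, probe 7,8,9 => slot 9
785: h=7, probe 7,8,9,10 => slot 10
279: h=7, probe 7,8,9,10,0 => slot 0
692: h=3, probe 3,4 => slot 4
Table: [279, -, -, 252, 692, -, -, 268, 224, 180, 785]

11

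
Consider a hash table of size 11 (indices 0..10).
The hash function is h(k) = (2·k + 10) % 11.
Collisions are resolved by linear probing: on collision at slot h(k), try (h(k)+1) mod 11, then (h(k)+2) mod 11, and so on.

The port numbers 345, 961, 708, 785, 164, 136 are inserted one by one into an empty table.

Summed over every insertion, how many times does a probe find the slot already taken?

Insert 345: h=7, slot 7 empty => index 7.
Insert 961: h=7, slot 7 occupied => index 8.
Insert 708: h=7, slots 7,8 occupied => index 9.
Insert 785: h=7, slots 7,8,9 occupied => index 10.
Insert 164: h=8, slots 8,9,10 occupied => index 0.
Insert 136: h=7, slots 7,8,9,10,0 occupied => index 1.
Table: [164, 136, ., ., ., ., ., 345, 961, 708, 785]

14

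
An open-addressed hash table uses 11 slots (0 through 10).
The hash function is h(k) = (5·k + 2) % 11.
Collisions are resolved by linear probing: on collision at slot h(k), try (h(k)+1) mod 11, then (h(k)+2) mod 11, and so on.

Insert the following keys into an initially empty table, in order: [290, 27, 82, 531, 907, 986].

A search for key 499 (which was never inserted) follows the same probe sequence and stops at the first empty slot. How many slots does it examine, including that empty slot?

Insert 290: h=0, slot 0 empty => index 0.
Insert 27: h=5, slot 5 empty => index 5.
Insert 82: h=5, slot 5 occupied => index 6.
Insert 531: h=6, slot 6 occupied => index 7.
Insert 907: h=5, slots 5,6,7 occupied => index 8.
Insert 986: h=4, slot 4 empty => index 4.
Table: [290, ., ., ., 986, 27, 82, 531, 907, ., .]
Lookup 499: h=0, probe 0,1 → slot 1 empty, not found.

2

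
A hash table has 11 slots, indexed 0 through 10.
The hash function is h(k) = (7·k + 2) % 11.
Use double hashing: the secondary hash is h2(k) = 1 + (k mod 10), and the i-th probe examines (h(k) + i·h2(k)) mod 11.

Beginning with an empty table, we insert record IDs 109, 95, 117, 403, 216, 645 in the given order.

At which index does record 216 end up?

Insert 109: h=6, slot 6 empty → index 6.
Insert 95: h=7, slot 7 empty → index 7.
Insert 117: h=7, h2=8, slot 7 occupied → index 4.
Insert 403: h=7, h2=4, slot 7 occupied → index 0.
Insert 216: h=7, h2=7, slot 7 occupied → index 3.
Insert 645: h=7, h2=6, slot 7 occupied → index 2.
Table: [403, ., 645, 216, 117, ., 109, 95, ., ., .]

3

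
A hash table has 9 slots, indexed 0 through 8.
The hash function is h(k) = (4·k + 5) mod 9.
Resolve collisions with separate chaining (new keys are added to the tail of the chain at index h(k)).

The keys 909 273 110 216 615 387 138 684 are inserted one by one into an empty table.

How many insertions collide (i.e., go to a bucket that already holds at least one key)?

Insert 909: h=5, bucket 5 empty -> new chain.
Insert 273: h=8, bucket 8 empty -> new chain.
Insert 110: h=4, bucket 4 empty -> new chain.
Insert 216: h=5, bucket 5 nonempty -> append to chain.
Insert 615: h=8, bucket 8 nonempty -> append to chain.
Insert 387: h=5, bucket 5 nonempty -> append to chain.
Insert 138: h=8, bucket 8 nonempty -> append to chain.
Insert 684: h=5, bucket 5 nonempty -> append to chain.
Final buckets:
0: —
1: —
2: —
3: —
4: 110
5: 909 -> 216 -> 387 -> 684
6: —
7: —
8: 273 -> 615 -> 138

5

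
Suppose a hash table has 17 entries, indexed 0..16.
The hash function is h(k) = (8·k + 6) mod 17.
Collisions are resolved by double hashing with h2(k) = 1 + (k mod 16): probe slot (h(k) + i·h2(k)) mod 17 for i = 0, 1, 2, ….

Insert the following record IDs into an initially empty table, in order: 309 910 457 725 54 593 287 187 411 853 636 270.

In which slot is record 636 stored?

16

Insert 309: h=13, slot 13 empty => index 13.
Insert 910: h=10, slot 10 empty => index 10.
Insert 457: h=7, slot 7 empty => index 7.
Insert 725: h=9, slot 9 empty => index 9.
Insert 54: h=13, h2=7, slot 13 occupied => index 3.
Insert 593: h=7, h2=2, slots 7,9 occupied => index 11.
Insert 287: h=7, h2=16, slot 7 occupied => index 6.
Insert 187: h=6, h2=12, slot 6 occupied => index 1.
Insert 411: h=13, h2=12, slot 13 occupied => index 8.
Insert 853: h=13, h2=6, slot 13 occupied => index 2.
Insert 636: h=11, h2=13, slots 11,7,3 occupied => index 16.
Insert 270: h=7, h2=15, slot 7 occupied => index 5.
Table: [∅, 187, 853, 54, ∅, 270, 287, 457, 411, 725, 910, 593, ∅, 309, ∅, ∅, 636]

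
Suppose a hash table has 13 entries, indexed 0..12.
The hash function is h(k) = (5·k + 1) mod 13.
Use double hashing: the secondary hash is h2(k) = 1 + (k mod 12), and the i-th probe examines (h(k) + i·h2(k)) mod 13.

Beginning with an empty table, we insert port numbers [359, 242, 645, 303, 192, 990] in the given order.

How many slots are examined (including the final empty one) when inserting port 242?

Insert 359: h=2, slot 2 empty → index 2.
Insert 242: h=2, h2=3, slot 2 occupied → index 5.
Insert 645: h=2, h2=10, slot 2 occupied → index 12.
Insert 303: h=8, slot 8 empty → index 8.
Insert 192: h=12, h2=1, slot 12 occupied → index 0.
Insert 990: h=11, slot 11 empty → index 11.
Table: [192, —, 359, —, —, 242, —, —, 303, —, —, 990, 645]

2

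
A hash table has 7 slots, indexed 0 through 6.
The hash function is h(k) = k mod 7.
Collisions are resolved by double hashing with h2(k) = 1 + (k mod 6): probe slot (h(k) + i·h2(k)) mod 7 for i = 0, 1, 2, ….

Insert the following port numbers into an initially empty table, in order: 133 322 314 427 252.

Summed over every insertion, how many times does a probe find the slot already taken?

Insert 133: h=0, slot 0 empty -> index 0.
Insert 322: h=0, h2=5, slot 0 occupied -> index 5.
Insert 314: h=6, slot 6 empty -> index 6.
Insert 427: h=0, h2=2, slot 0 occupied -> index 2.
Insert 252: h=0, h2=1, slot 0 occupied -> index 1.
Table: [133, 252, 427, ∅, ∅, 322, 314]

3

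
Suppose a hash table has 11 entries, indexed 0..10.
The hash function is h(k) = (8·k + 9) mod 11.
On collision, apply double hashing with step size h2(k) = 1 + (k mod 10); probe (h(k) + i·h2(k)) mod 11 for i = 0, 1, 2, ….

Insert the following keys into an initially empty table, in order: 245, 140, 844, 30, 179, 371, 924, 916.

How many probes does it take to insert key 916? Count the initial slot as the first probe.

245 hashes to 0; slot 0 is free => place at 0.
140 hashes to 7; slot 7 is free => place at 7.
844 hashes to 7, h2=5; 7 taken => place at 1.
30 hashes to 7, h2=1; 7 taken => place at 8.
179 hashes to 0, h2=10; 0 taken => place at 10.
371 hashes to 7, h2=2; 7 taken => place at 9.
924 hashes to 9, h2=5; 9 taken => place at 3.
916 hashes to 0, h2=7; 0,7,3,10 taken => place at 6.
Table: [245, 844, ∅, 924, ∅, ∅, 916, 140, 30, 371, 179]

5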